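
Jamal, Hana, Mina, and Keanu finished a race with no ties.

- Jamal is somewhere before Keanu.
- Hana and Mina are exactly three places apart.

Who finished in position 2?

With clues 1–2, Hana, Keanu, and Mina are ruled out for place 2.
So place 2 is Jamal.

Jamal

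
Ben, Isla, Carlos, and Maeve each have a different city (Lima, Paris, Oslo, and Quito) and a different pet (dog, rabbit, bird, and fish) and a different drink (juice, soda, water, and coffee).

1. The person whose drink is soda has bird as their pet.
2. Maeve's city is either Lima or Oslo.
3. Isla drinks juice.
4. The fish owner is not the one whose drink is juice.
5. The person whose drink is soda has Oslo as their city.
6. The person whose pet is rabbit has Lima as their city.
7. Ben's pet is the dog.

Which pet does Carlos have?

fish

With clues 1–7, bird, dog, and rabbit are impossible for Carlos's pet.
That leaves fish.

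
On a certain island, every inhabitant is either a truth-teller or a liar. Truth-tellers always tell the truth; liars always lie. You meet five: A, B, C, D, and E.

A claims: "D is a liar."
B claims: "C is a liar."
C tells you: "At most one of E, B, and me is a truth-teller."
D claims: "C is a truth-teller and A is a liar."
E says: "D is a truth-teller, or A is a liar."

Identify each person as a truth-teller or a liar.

Consider A. Suppose A is a liar.
Then no assignment of the remaining roles makes every statement match its speaker's type — contradiction.
So A is a truth-teller.
With that fixed, D's statement is false, so D is a liar.
With that fixed, E's statement is false, so E is a liar.
Consider B. Suppose B is a truth-teller.
Then whichever role C has, C's statement has the wrong truth value — contradiction.
So B is a liar.
With that fixed, C's statement is true, so C is a truth-teller.

A: truth-teller, B: liar, C: truth-teller, D: liar, E: liar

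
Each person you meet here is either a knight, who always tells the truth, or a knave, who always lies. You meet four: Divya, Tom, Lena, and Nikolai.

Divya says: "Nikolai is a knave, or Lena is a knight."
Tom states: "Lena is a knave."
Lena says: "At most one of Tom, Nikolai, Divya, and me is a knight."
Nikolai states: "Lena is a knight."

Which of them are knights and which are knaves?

Consider Divya. Suppose Divya is a knave.
Then no assignment of the remaining roles makes every statement match its speaker's type — contradiction.
So Divya is a knight.
Consider Tom. Suppose Tom is a knave.
Then no assignment of the remaining roles makes every statement match its speaker's type — contradiction.
So Tom is a knight.
With that fixed, Lena's statement is false, so Lena is a knave.
With that fixed, Nikolai's statement is false, so Nikolai is a knave.

Divya: knight, Tom: knight, Lena: knave, Nikolai: knave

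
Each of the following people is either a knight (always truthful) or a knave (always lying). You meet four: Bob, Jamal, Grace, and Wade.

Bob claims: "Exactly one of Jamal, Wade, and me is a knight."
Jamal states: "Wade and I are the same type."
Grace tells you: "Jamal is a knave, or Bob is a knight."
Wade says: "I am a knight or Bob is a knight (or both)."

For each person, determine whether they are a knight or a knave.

Consider Bob. Suppose Bob is a knight.
Then no assignment of the remaining roles makes every statement match its speaker's type — contradiction.
So Bob is a knave.
Consider Jamal. Suppose Jamal is a knave.
Then no assignment of the remaining roles makes every statement match its speaker's type — contradiction.
So Jamal is a knight.
With that fixed, Grace's statement is false, so Grace is a knave.
Consider Wade. Suppose Wade is a knave.
Then Bob's statement comes out true, contradicting Bob being a knave.
So Wade is a knight.

Bob: knave, Jamal: knight, Grace: knave, Wade: knight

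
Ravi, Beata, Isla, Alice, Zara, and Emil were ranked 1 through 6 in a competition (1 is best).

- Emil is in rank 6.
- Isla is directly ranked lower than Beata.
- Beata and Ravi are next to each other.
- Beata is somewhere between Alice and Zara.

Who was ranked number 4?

Isla

With clue 1, Emil is ruled out for rank 4.
With clues 1–3, Ravi is ruled out for rank 4.
With clues 1–4, Alice, Beata, and Zara are ruled out for rank 4.
So rank 4 is Isla.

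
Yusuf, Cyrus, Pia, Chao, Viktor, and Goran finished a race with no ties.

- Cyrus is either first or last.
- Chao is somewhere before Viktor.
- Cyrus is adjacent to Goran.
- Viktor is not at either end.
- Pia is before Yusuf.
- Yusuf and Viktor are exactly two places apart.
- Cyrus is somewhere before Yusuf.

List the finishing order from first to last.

From clue 1: Cyrus is in {1,6}.
From clues 1–7: Cyrus → place 1, Goran → place 2, Chao → place 3, Viktor → place 4, Pia → place 5, Yusuf → place 6.

Cyrus, Goran, Chao, Viktor, Pia, Yusuf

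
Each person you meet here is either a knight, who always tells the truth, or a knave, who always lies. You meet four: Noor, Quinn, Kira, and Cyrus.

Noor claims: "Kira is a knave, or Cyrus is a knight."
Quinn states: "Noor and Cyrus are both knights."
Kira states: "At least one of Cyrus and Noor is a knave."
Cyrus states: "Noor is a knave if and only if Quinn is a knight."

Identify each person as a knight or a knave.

Noor: knave, Quinn: knave, Kira: knight, Cyrus: knave

Consider Noor. Suppose Noor is a knight.
Then no assignment of the remaining roles makes every statement match its speaker's type — contradiction.
So Noor is a knave.
With that fixed, Quinn's statement is false, so Quinn is a knave.
With that fixed, Kira's statement is true, so Kira is a knight.
With that fixed, Cyrus's statement is false, so Cyrus is a knave.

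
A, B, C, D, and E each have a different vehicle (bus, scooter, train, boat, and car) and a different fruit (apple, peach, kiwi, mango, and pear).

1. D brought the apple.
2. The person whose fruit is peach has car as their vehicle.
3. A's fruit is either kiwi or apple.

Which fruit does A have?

kiwi

Clue 1 rules out apple for A's fruit.
With clues 1–3, mango, peach, and pear are impossible for A's fruit.
That leaves kiwi.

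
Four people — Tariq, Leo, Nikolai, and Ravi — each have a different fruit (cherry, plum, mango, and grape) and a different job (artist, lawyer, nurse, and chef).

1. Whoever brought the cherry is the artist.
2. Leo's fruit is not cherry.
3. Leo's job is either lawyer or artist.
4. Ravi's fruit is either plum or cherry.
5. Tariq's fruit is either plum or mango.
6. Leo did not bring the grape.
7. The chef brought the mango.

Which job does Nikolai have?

With clues 1–3, lawyer is impossible for Nikolai's job.
With clues 1–6, artist is impossible for Nikolai's job.
With clues 1–7, chef is impossible for Nikolai's job.
That leaves nurse.

nurse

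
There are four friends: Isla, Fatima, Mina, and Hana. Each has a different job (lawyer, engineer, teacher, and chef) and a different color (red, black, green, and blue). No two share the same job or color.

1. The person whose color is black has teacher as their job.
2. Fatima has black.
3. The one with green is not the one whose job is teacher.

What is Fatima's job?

With clues 1–2, chef, engineer, and lawyer are impossible for Fatima's job.
That leaves teacher.

teacher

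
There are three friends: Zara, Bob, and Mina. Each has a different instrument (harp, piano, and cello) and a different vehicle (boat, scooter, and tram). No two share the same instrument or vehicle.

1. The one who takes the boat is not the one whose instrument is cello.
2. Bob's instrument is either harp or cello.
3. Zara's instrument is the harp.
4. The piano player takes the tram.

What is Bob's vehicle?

With clues 1–3, boat is impossible for Bob's vehicle.
With clues 1–4, tram is impossible for Bob's vehicle.
That leaves scooter.

scooter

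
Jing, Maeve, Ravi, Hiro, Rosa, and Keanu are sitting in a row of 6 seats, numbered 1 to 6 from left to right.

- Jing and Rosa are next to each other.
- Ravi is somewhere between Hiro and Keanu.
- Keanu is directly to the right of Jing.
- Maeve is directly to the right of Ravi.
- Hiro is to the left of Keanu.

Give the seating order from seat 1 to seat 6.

From clues 1–2: Ravi is in {2,3,4,5}.
From clues 1–3: Jing is in {2,3,4,5}.
From clues 1–4: Jing is in {2,5}.
From clues 1–5: Hiro → seat 1, Ravi → seat 2, Maeve → seat 3, Rosa → seat 4, Jing → seat 5, Keanu → seat 6.

Hiro, Ravi, Maeve, Rosa, Jing, Keanu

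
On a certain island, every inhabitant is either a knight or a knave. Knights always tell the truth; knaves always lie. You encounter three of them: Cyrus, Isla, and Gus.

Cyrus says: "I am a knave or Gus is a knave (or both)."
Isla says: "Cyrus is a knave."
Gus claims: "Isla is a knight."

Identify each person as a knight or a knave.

Cyrus: knight, Isla: knave, Gus: knave

Consider Cyrus. Suppose Cyrus is a knave.
Then Cyrus's own statement would have to be false, but it can't be — contradiction.
So Cyrus is a knight.
With that fixed, Isla's statement is false, so Isla is a knave.
With that fixed, Gus's statement is false, so Gus is a knave.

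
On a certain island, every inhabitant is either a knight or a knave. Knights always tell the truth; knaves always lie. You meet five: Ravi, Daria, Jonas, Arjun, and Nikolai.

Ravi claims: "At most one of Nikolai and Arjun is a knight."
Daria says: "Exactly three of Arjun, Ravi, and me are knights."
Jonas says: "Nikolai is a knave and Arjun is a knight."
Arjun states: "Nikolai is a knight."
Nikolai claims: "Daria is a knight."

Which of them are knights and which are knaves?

Ravi: knight, Daria: knave, Jonas: knave, Arjun: knave, Nikolai: knave

Consider Ravi. Suppose Ravi is a knave.
Then no assignment of the remaining roles makes every statement match its speaker's type — contradiction.
So Ravi is a knight.
Consider Daria. Suppose Daria is a knight.
Then no assignment of the remaining roles makes every statement match its speaker's type — contradiction.
So Daria is a knave.
With that fixed, Nikolai's statement is false, so Nikolai is a knave.
With that fixed, Arjun's statement is false, so Arjun is a knave.
With that fixed, Jonas's statement is false, so Jonas is a knave.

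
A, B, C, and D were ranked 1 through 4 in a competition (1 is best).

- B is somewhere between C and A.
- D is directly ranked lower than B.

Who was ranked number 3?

D

With clues 1–2, A, B, and C are ruled out for rank 3.
So rank 3 is D.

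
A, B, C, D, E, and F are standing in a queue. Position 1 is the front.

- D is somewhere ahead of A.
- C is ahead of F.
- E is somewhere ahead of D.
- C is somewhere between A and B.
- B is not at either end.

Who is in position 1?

E

With clue 1, A is ruled out for position 1.
With clues 1–2, F is ruled out for position 1.
With clues 1–3, D is ruled out for position 1.
With clues 1–4, C is ruled out for position 1.
With clues 1–5, B is ruled out for position 1.
So position 1 is E.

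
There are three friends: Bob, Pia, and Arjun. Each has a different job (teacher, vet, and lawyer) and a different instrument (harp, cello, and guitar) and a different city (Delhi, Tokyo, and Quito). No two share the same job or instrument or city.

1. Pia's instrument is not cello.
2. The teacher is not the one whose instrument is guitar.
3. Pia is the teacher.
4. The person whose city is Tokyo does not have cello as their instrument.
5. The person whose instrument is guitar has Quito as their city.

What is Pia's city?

Tokyo

With clues 1–5, Delhi and Quito are impossible for Pia's city.
That leaves Tokyo.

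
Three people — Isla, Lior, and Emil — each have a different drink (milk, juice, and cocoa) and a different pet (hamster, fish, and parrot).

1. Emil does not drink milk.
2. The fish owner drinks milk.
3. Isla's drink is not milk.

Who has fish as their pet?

Lior

With clues 1–2, Emil is impossible for the one with pet fish.
With clues 1–3, Isla is impossible for the one with pet fish.
That leaves Lior.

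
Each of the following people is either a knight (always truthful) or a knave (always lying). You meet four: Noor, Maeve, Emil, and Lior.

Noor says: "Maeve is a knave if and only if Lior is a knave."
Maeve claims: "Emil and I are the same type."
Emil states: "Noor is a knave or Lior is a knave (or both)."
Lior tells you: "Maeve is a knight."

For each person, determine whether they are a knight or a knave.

Consider Noor. Suppose Noor is a knave.
Then no assignment of the remaining roles makes every statement match its speaker's type — contradiction.
So Noor is a knight.
Consider Maeve. Suppose Maeve is a knight.
Then no assignment of the remaining roles makes every statement match its speaker's type — contradiction.
So Maeve is a knave.
With that fixed, Lior's statement is false, so Lior is a knave.
With that fixed, Emil's statement is true, so Emil is a knight.

Noor: knight, Maeve: knave, Emil: knight, Lior: knave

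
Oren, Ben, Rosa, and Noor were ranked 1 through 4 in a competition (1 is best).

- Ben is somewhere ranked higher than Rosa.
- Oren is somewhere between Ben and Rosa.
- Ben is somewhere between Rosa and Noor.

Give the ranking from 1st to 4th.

From clue 1: Ben is in {1,2,3}.
From clues 1–2: Oren is in {2,3}.
From clues 1–3: Noor → rank 1, Ben → rank 2, Oren → rank 3, Rosa → rank 4.

Noor, Ben, Oren, Rosa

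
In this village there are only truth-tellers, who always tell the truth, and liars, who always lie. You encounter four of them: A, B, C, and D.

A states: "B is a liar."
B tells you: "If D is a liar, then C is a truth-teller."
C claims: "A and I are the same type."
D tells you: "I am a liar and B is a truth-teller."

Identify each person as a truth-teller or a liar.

Consider A. Suppose A is a liar.
Then whichever role C has, C's statement has the wrong truth value — contradiction.
So A is a truth-teller.
Consider B. Suppose B is a truth-teller.
Then A's statement comes out false, contradicting A being a truth-teller.
So B is a liar.
With that fixed, D's statement is false, so D is a liar.
Consider C. Suppose C is a truth-teller.
Then B's statement comes out true, contradicting B being a liar.
So C is a liar.

A: truth-teller, B: liar, C: liar, D: liar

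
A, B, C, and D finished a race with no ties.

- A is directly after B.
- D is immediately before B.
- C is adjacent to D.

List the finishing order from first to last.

From clue 1: A is in {2,3,4}.
From clues 1–2: A is in {3,4}.
From clues 1–3: C → place 1, D → place 2, B → place 3, A → place 4.

C, D, B, A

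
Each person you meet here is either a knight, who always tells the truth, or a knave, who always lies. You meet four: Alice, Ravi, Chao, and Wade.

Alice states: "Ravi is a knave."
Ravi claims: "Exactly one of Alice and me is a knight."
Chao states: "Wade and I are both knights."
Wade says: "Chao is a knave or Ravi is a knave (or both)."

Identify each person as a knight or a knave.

Consider Alice. Suppose Alice is a knight.
Then whichever role Ravi has, Ravi's statement has the wrong truth value — contradiction.
So Alice is a knave.
Consider Ravi. Suppose Ravi is a knave.
Then Alice's statement comes out true, contradicting Alice being a knave.
So Ravi is a knight.
Consider Chao. Suppose Chao is a knight.
Then no assignment of the remaining roles makes every statement match its speaker's type — contradiction.
So Chao is a knave.
With that fixed, Wade's statement is true, so Wade is a knight.

Alice: knave, Ravi: knight, Chao: knave, Wade: knight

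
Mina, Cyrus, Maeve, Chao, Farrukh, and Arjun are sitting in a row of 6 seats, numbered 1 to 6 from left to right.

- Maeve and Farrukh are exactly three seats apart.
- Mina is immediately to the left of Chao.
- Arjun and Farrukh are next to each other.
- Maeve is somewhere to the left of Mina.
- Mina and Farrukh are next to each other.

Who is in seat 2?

Cyrus

With clues 1–4, Chao and Farrukh are ruled out for seat 2.
With clues 1–5, Arjun, Maeve, and Mina are ruled out for seat 2.
So seat 2 is Cyrus.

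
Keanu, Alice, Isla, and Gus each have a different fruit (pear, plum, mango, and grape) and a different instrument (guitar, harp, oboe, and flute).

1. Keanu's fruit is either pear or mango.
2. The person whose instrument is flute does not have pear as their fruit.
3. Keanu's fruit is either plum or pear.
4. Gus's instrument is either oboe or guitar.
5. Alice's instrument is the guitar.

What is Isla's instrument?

With clues 1–5, guitar, harp, and oboe are impossible for Isla's instrument.
That leaves flute.

flute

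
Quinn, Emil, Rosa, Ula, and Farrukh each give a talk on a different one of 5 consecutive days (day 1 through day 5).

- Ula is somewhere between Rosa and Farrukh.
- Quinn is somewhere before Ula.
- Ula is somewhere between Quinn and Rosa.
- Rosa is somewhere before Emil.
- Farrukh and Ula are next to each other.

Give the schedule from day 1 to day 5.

Quinn, Farrukh, Ula, Rosa, Emil

From clue 1: Ula is in {2,3,4}.
From clues 1–2: Ula is in {3,4}.
From clues 1–3: Rosa is in {4,5}.
From clues 1–4: Ula → day 3, Rosa → day 4, Emil → day 5.
From clues 1–5: Quinn → day 1, Farrukh → day 2.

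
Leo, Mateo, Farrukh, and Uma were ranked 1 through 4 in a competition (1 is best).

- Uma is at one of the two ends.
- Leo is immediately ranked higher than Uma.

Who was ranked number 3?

Leo

With clue 1, Uma is ruled out for rank 3.
With clues 1–2, Farrukh and Mateo are ruled out for rank 3.
So rank 3 is Leo.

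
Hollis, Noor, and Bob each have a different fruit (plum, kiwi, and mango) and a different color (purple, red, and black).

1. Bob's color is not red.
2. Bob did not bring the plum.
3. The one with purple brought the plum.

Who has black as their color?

With clues 1–3, Hollis and Noor are impossible for the one with color black.
That leaves Bob.

Bob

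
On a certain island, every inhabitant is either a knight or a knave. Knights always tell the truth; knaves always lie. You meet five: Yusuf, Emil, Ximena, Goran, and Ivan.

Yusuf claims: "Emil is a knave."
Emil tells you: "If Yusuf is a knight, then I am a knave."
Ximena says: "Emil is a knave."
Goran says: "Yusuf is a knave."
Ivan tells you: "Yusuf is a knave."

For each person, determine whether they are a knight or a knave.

Yusuf: knave, Emil: knight, Ximena: knave, Goran: knight, Ivan: knight

Consider Yusuf. Suppose Yusuf is a knight.
Then whichever role Emil has, Emil's statement has the wrong truth value — contradiction.
So Yusuf is a knave.
With that fixed, Emil's statement is true, so Emil is a knight.
With that fixed, Ximena's statement is false, so Ximena is a knave.
With that fixed, Goran's statement is true, so Goran is a knight.
With that fixed, Ivan's statement is true, so Ivan is a knight.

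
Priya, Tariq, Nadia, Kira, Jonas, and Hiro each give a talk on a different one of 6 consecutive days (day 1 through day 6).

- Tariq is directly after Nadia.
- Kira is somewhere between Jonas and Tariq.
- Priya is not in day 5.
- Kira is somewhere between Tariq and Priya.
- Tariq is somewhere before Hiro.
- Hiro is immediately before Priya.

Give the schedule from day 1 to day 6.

From clue 1: Tariq is in {2,3,4,5,6}.
From clues 1–2: Kira is in {2,3,4,5}.
From clues 1–4: Kira is in {3,4}.
From clues 1–5: Tariq is in {2,5}.
From clues 1–6: Nadia → day 1, Tariq → day 2, Kira → day 3, Jonas → day 4, Hiro → day 5, Priya → day 6.

Nadia, Tariq, Kira, Jonas, Hiro, Priya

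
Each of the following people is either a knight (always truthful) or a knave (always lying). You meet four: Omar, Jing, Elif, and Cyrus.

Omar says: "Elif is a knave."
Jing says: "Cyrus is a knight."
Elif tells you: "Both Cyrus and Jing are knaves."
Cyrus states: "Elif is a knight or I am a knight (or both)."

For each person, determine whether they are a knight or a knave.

Omar: knight, Jing: knight, Elif: knave, Cyrus: knight

Consider Omar. Suppose Omar is a knave.
Then no assignment of the remaining roles makes every statement match its speaker's type — contradiction.
So Omar is a knight.
Consider Jing. Suppose Jing is a knave.
Then no assignment of the remaining roles makes every statement match its speaker's type — contradiction.
So Jing is a knight.
With that fixed, Elif's statement is false, so Elif is a knave.
Consider Cyrus. Suppose Cyrus is a knave.
Then Jing's statement comes out false, contradicting Jing being a knight.
So Cyrus is a knight.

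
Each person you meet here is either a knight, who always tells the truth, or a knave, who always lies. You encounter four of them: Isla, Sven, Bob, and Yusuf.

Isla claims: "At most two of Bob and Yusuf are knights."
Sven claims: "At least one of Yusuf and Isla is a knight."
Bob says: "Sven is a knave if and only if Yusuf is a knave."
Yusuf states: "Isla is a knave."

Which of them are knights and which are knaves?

Regardless of anyone's role, Isla's statement is true, so Isla is a knight.
With that fixed, Sven's statement is true, so Sven is a knight.
With that fixed, Yusuf's statement is false, so Yusuf is a knave.
With that fixed, Bob's statement is false, so Bob is a knave.

Isla: knight, Sven: knight, Bob: knave, Yusuf: knave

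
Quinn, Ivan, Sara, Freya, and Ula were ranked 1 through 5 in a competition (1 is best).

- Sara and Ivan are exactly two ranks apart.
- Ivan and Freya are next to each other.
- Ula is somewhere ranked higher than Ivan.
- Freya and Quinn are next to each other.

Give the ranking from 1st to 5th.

Sara, Ula, Ivan, Freya, Quinn

From clues 1–3: Ula is in {1,2,3}.
From clues 1–4: Sara → rank 1, Ula → rank 2, Ivan → rank 3, Freya → rank 4, Quinn → rank 5.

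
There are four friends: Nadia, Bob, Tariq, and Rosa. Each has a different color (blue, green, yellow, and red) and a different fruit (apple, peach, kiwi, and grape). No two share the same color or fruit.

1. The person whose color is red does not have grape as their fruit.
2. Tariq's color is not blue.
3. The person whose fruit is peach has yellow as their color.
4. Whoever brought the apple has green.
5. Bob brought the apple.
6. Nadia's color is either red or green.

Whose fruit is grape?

Rosa

With clues 1–4, Tariq is impossible for the one with fruit grape.
With clues 1–5, Bob is impossible for the one with fruit grape.
With clues 1–6, Nadia is impossible for the one with fruit grape.
That leaves Rosa.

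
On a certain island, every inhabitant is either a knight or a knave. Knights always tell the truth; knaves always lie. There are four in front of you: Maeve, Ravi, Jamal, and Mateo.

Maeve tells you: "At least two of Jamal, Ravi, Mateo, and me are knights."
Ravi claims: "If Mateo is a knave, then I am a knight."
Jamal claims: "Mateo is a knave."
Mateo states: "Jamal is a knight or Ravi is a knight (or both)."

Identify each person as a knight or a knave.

Maeve: knight, Ravi: knight, Jamal: knave, Mateo: knight

Consider Maeve. Suppose Maeve is a knave.
Then no assignment of the remaining roles makes every statement match its speaker's type — contradiction.
So Maeve is a knight.
Consider Ravi. Suppose Ravi is a knave.
Then no assignment of the remaining roles makes every statement match its speaker's type — contradiction.
So Ravi is a knight.
With that fixed, Mateo's statement is true, so Mateo is a knight.
With that fixed, Jamal's statement is false, so Jamal is a knave.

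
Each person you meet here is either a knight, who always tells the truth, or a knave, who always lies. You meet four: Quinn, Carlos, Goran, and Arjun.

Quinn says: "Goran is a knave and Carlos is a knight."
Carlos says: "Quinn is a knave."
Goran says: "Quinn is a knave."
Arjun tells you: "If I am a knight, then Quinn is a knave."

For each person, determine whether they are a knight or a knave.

Quinn: knave, Carlos: knight, Goran: knight, Arjun: knight

Consider Quinn. Suppose Quinn is a knight.
Then whichever role Arjun has, Arjun's statement has the wrong truth value — contradiction.
So Quinn is a knave.
With that fixed, Carlos's statement is true, so Carlos is a knight.
With that fixed, Goran's statement is true, so Goran is a knight.
With that fixed, Arjun's statement is true, so Arjun is a knight.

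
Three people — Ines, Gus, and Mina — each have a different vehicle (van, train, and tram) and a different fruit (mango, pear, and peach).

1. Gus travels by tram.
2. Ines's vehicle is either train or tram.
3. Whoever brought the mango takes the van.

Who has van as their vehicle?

Mina

Clue 1 rules out Gus for the one with vehicle van.
With clues 1–2, Ines is impossible for the one with vehicle van.
That leaves Mina.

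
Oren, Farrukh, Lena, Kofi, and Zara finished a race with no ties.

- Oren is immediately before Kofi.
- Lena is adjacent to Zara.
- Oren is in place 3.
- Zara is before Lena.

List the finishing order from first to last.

From clue 1: Oren is in {1,2,3,4}.
From clues 1–2: Farrukh is in {1,3,5}.
From clues 1–3: Oren → place 3, Kofi → place 4, Farrukh → place 5.
From clues 1–4: Zara → place 1, Lena → place 2.

Zara, Lena, Oren, Kofi, Farrukh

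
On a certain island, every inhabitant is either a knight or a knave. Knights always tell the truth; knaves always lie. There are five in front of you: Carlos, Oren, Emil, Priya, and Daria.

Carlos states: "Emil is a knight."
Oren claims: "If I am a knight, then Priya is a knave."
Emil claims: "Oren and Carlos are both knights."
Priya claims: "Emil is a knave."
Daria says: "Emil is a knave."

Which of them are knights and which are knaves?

Consider Carlos. Suppose Carlos is a knave.
Then no assignment of the remaining roles makes every statement match its speaker's type — contradiction.
So Carlos is a knight.
Consider Oren. Suppose Oren is a knave.
Then Oren's own statement would have to be false, but it can't be — contradiction.
So Oren is a knight.
With that fixed, Emil's statement is true, so Emil is a knight.
With that fixed, Priya's statement is false, so Priya is a knave.
With that fixed, Daria's statement is false, so Daria is a knave.

Carlos: knight, Oren: knight, Emil: knight, Priya: knave, Daria: knave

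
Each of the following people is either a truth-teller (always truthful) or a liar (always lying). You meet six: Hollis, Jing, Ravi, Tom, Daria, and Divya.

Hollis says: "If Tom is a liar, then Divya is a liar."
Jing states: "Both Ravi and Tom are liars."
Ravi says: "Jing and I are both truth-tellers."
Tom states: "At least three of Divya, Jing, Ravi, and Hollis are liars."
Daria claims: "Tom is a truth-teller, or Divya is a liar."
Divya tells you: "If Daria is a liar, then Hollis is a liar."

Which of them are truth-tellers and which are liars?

Consider Hollis. Suppose Hollis is a truth-teller.
Then no assignment of the remaining roles makes every statement match its speaker's type — contradiction.
So Hollis is a liar.
With that fixed, Divya's statement is true, so Divya is a truth-teller.
Consider Jing. Suppose Jing is a liar.
Then no assignment of the remaining roles makes every statement match its speaker's type — contradiction.
So Jing is a truth-teller.
With that fixed, Tom's statement is false, so Tom is a liar.
With that fixed, Daria's statement is false, so Daria is a liar.
Consider Ravi. Suppose Ravi is a truth-teller.
Then Jing's statement comes out false, contradicting Jing being a truth-teller.
So Ravi is a liar.

Hollis: liar, Jing: truth-teller, Ravi: liar, Tom: liar, Daria: liar, Divya: truth-teller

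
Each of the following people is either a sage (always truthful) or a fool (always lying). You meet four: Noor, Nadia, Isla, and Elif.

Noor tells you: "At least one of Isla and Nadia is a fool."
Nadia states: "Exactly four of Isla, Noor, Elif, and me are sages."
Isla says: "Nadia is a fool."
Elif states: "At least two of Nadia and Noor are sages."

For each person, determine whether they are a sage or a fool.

Noor: sage, Nadia: fool, Isla: sage, Elif: fool

Consider Noor. Suppose Noor is a fool.
Then no assignment of the remaining roles makes every statement match its speaker's type — contradiction.
So Noor is a sage.
Consider Nadia. Suppose Nadia is a sage.
Then no assignment of the remaining roles makes every statement match its speaker's type — contradiction.
So Nadia is a fool.
With that fixed, Isla's statement is true, so Isla is a sage.
With that fixed, Elif's statement is false, so Elif is a fool.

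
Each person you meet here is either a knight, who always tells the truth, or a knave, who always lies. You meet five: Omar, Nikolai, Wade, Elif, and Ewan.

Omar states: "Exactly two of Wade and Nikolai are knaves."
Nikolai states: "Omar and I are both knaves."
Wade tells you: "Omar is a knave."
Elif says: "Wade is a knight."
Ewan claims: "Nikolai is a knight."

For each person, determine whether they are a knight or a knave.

Omar: knight, Nikolai: knave, Wade: knave, Elif: knave, Ewan: knave

Consider Omar. Suppose Omar is a knave.
Then whichever role Nikolai has, Nikolai's statement has the wrong truth value — contradiction.
So Omar is a knight.
With that fixed, Nikolai's statement is false, so Nikolai is a knave.
With that fixed, Wade's statement is false, so Wade is a knave.
With that fixed, Elif's statement is false, so Elif is a knave.
With that fixed, Ewan's statement is false, so Ewan is a knave.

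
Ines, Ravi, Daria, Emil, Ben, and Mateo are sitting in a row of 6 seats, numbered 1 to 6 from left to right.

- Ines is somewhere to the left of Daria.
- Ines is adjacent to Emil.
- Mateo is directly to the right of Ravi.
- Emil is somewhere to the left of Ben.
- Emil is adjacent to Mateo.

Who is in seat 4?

With clues 1–5, Ben, Daria, Emil, Mateo, and Ravi are ruled out for seat 4.
So seat 4 is Ines.

Ines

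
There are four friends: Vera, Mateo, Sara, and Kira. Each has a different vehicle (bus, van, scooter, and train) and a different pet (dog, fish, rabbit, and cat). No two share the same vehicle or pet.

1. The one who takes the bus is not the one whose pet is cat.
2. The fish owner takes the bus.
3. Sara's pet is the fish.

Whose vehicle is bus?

Sara

With clues 1–3, Kira, Mateo, and Vera are impossible for the one with vehicle bus.
That leaves Sara.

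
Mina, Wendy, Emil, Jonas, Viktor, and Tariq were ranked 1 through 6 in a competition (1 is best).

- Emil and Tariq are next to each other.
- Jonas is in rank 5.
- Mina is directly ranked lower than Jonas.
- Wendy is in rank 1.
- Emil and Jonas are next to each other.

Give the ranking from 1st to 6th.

Wendy, Viktor, Tariq, Emil, Jonas, Mina

From clues 1–2: Jonas → rank 5.
From clues 1–3: Mina → rank 6.
From clues 1–4: Wendy → rank 1.
From clues 1–5: Viktor → rank 2, Tariq → rank 3, Emil → rank 4.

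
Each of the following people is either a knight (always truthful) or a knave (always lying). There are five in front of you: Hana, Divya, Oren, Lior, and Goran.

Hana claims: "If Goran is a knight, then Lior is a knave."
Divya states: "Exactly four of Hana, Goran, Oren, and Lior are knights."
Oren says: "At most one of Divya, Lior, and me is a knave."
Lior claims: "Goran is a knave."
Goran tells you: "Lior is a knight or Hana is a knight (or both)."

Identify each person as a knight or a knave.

Consider Hana. Suppose Hana is a knave.
Then no assignment of the remaining roles makes every statement match its speaker's type — contradiction.
So Hana is a knight.
With that fixed, Goran's statement is true, so Goran is a knight.
With that fixed, Lior's statement is false, so Lior is a knave.
With that fixed, Divya's statement is false, so Divya is a knave.
With that fixed, Oren's statement is false, so Oren is a knave.

Hana: knight, Divya: knave, Oren: knave, Lior: knave, Goran: knight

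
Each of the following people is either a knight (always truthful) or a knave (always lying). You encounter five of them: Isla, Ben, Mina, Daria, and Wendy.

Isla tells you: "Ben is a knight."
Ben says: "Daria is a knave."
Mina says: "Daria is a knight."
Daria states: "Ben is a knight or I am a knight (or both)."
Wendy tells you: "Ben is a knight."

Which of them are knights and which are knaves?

Consider Isla. Suppose Isla is a knight.
Then no assignment of the remaining roles makes every statement match its speaker's type — contradiction.
So Isla is a knave.
Consider Ben. Suppose Ben is a knight.
Then Isla's statement comes out true, contradicting Isla being a knave.
So Ben is a knave.
With that fixed, Wendy's statement is false, so Wendy is a knave.
Consider Mina. Suppose Mina is a knave.
Then no assignment of the remaining roles makes every statement match its speaker's type — contradiction.
So Mina is a knight.
Consider Daria. Suppose Daria is a knave.
Then Ben's statement comes out true, contradicting Ben being a knave.
So Daria is a knight.

Isla: knave, Ben: knave, Mina: knight, Daria: knight, Wendy: knave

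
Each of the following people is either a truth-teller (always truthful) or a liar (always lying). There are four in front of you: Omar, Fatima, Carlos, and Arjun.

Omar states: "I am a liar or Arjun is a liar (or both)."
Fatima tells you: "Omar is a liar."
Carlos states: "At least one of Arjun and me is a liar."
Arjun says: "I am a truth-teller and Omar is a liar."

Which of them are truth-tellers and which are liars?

Omar: truth-teller, Fatima: liar, Carlos: truth-teller, Arjun: liar

Consider Omar. Suppose Omar is a liar.
Then Omar's own statement would have to be false, but it can't be — contradiction.
So Omar is a truth-teller.
With that fixed, Fatima's statement is false, so Fatima is a liar.
With that fixed, Arjun's statement is false, so Arjun is a liar.
With that fixed, Carlos's statement is true, so Carlos is a truth-teller.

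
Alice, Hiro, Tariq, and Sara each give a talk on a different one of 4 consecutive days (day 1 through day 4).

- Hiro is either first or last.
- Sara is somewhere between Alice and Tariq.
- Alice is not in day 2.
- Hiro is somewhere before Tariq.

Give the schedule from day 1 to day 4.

Hiro, Tariq, Sara, Alice

From clue 1: Hiro is in {1,4}.
From clues 1–4: Hiro → day 1, Tariq → day 2, Sara → day 3, Alice → day 4.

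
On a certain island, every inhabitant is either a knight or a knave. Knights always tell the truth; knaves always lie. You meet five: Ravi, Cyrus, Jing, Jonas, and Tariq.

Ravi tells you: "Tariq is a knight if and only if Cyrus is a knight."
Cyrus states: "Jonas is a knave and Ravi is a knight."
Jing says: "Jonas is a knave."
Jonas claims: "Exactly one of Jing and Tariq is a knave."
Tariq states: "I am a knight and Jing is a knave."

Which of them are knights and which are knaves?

Ravi: knave, Cyrus: knave, Jing: knave, Jonas: knight, Tariq: knight

Consider Ravi. Suppose Ravi is a knight.
Then no assignment of the remaining roles makes every statement match its speaker's type — contradiction.
So Ravi is a knave.
With that fixed, Cyrus's statement is false, so Cyrus is a knave.
Consider Jing. Suppose Jing is a knight.
Then no assignment of the remaining roles makes every statement match its speaker's type — contradiction.
So Jing is a knave.
Consider Jonas. Suppose Jonas is a knave.
Then Jing's statement comes out true, contradicting Jing being a knave.
So Jonas is a knight.
Consider Tariq. Suppose Tariq is a knave.
Then Ravi's statement comes out true, contradicting Ravi being a knave.
So Tariq is a knight.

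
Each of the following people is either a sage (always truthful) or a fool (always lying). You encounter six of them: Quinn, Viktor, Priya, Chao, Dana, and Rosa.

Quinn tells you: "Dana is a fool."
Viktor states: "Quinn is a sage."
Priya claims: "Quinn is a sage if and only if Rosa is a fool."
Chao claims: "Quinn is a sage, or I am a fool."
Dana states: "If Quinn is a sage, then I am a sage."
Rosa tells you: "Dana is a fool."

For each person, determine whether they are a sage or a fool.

Consider Quinn. Suppose Quinn is a fool.
Then whichever role Chao has, Chao's statement has the wrong truth value — contradiction.
So Quinn is a sage.
With that fixed, Viktor's statement is true, so Viktor is a sage.
With that fixed, Chao's statement is true, so Chao is a sage.
Consider Priya. Suppose Priya is a sage.
Then no assignment of the remaining roles makes every statement match its speaker's type — contradiction.
So Priya is a fool.
Consider Dana. Suppose Dana is a sage.
Then Quinn's statement comes out false, contradicting Quinn being a sage.
So Dana is a fool.
With that fixed, Rosa's statement is true, so Rosa is a sage.

Quinn: sage, Viktor: sage, Priya: fool, Chao: sage, Dana: fool, Rosa: sage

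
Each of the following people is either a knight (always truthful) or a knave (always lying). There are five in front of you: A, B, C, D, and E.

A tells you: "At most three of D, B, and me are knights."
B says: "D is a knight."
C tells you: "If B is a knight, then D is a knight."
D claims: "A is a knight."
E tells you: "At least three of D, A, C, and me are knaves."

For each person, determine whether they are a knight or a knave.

Regardless of anyone's role, A's statement is true, so A is a knight.
With that fixed, D's statement is true, so D is a knight.
With that fixed, E's statement is false, so E is a knave.
With that fixed, B's statement is true, so B is a knight.
With that fixed, C's statement is true, so C is a knight.

A: knight, B: knight, C: knight, D: knight, E: knave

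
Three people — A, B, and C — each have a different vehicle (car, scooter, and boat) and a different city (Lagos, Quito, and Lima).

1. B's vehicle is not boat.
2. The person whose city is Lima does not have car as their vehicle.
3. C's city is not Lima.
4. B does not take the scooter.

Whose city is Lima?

With clues 1–3, C is impossible for the one with city Lima.
With clues 1–4, B is impossible for the one with city Lima.
That leaves A.

A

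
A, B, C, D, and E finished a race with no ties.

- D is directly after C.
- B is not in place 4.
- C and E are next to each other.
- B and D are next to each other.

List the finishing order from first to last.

A, E, C, D, B

From clue 1: C is in {1,2,3,4}.
From clues 1–2: B is in {1,2,3,5}.
From clues 1–3: B is in {1,2,5}.
From clues 1–4: A → place 1, E → place 2, C → place 3, D → place 4, B → place 5.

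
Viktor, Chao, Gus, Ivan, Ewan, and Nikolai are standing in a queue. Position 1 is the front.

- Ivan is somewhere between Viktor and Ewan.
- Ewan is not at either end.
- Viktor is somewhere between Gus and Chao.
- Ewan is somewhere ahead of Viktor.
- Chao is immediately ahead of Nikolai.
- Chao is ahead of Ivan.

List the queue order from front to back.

Chao, Nikolai, Ewan, Ivan, Viktor, Gus

From clue 1: Ivan is in {2,3,4,5}.
From clues 1–3: Ivan is in {3,4}.
From clues 1–4: Viktor is in {4,5}.
From clues 1–6: Chao → position 1, Nikolai → position 2, Ewan → position 3, Ivan → position 4, Viktor → position 5, Gus → position 6.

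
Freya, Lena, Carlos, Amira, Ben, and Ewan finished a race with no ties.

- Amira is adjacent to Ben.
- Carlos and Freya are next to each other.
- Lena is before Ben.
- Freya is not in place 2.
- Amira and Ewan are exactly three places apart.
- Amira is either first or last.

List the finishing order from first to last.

Freya, Carlos, Ewan, Lena, Ben, Amira

From clues 1–3: Lena is in {1,2,3,4}.
From clues 1–5: Lena is in {1,2,4}.
From clues 1–6: Freya → place 1, Carlos → place 2, Ewan → place 3, Lena → place 4, Ben → place 5, Amira → place 6.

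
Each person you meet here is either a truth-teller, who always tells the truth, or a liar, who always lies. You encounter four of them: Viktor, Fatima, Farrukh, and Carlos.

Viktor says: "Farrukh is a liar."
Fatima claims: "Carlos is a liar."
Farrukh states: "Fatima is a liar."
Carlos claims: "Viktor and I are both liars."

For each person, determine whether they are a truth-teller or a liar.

Viktor: truth-teller, Fatima: truth-teller, Farrukh: liar, Carlos: liar

Consider Viktor. Suppose Viktor is a liar.
Then whichever role Carlos has, Carlos's statement has the wrong truth value — contradiction.
So Viktor is a truth-teller.
With that fixed, Carlos's statement is false, so Carlos is a liar.
With that fixed, Fatima's statement is true, so Fatima is a truth-teller.
With that fixed, Farrukh's statement is false, so Farrukh is a liar.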